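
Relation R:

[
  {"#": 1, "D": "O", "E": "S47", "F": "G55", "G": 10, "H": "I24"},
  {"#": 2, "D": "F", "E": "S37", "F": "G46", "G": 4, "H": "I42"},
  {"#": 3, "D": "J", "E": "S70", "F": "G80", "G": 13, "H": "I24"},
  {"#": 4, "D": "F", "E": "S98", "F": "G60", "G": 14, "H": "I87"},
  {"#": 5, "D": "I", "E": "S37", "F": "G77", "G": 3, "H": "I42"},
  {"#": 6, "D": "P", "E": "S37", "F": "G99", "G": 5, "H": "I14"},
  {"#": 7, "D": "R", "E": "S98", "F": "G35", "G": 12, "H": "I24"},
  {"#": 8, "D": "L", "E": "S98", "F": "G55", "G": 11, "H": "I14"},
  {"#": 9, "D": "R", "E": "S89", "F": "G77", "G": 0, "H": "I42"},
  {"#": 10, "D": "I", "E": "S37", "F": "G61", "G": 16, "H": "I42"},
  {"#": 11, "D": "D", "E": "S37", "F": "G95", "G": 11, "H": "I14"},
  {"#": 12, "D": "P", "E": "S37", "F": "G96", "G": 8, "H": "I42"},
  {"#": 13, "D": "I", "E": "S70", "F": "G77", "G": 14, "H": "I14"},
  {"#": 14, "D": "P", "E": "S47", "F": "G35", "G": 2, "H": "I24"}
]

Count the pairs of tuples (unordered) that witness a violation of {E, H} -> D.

7

(E=S47, H=I24): violating pairs (1,14) — 1 pair.
(E=S37, H=I42): violating pairs (2,5), (2,10), (2,12), (5,12), (10,12) — 5 pairs.
(E=S37, H=I14): violating pairs (6,11) — 1 pair.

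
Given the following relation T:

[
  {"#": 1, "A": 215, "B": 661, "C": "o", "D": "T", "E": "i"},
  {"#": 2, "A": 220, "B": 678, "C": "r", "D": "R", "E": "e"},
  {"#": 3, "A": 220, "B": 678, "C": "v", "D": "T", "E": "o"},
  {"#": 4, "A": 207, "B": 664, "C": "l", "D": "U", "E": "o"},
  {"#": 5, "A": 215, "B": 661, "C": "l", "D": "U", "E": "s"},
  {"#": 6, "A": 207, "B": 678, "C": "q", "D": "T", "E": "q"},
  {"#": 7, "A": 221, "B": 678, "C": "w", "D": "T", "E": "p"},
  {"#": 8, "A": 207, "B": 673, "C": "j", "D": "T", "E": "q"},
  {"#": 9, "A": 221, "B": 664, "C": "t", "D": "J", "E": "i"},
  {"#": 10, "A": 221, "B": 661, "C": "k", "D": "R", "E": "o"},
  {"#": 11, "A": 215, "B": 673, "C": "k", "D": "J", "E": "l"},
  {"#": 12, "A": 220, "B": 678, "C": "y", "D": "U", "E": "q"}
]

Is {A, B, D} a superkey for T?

Yes

All 12 rows have distinct {A, B, D} values, so {A, B, D} → (all attributes) holds and {A, B, D} is a superkey.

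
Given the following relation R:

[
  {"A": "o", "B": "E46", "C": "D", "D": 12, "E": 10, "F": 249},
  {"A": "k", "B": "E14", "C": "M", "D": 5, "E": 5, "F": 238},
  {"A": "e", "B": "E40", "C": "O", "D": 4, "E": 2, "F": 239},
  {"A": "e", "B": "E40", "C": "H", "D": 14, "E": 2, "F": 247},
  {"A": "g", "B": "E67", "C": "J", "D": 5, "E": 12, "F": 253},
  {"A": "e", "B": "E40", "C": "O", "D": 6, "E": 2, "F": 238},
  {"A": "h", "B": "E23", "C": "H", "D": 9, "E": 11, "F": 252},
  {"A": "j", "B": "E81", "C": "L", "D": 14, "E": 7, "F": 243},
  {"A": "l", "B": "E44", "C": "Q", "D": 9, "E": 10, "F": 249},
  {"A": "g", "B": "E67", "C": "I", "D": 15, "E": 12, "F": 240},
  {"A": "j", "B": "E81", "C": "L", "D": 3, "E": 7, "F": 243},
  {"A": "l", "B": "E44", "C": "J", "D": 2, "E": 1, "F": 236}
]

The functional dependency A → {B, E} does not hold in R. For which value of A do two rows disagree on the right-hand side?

A=o: 1 row → {B,E} = (E46, 10) ✓
A=k: 1 row → {B,E} = (E14, 5) ✓
A=e: 3 rows → {B,E} = (E40, 2), (E40, 2), (E40, 2) ✓
A=g: 2 rows → {B,E} = (E67, 12), (E67, 12) ✓
A=h: 1 row → {B,E} = (E23, 11) ✓
A=j: 2 rows → {B,E} = (E81, 7), (E81, 7) ✓
A=l: 2 rows → {B,E} takes values {(E44, 10), (E44, 1)} — violation
The only A value with inconsistent RHS is A=l.

l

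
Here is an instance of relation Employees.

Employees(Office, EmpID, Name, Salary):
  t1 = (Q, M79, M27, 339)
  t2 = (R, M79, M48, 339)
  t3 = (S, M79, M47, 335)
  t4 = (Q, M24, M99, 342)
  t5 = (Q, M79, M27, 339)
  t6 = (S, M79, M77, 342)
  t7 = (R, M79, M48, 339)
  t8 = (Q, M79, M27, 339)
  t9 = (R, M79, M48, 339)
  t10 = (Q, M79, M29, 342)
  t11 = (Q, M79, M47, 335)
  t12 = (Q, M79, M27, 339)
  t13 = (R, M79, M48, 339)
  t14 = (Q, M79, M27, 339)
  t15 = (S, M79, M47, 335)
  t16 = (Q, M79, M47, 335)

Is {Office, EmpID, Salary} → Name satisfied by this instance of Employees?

(Office=Q, EmpID=M79, Salary=339): rows 1, 5, 8, 12, 14 → Name = M27, M27, M27, M27, M27 ✓
(Office=R, EmpID=M79, Salary=339): rows 2, 7, 9, 13 → Name = M48, M48, M48, M48 ✓
(Office=S, EmpID=M79, Salary=335): rows 3, 15 → Name = M47, M47 ✓
(Office=Q, EmpID=M24, Salary=342): row 4 → Name = M99 ✓
(Office=S, EmpID=M79, Salary=342): row 6 → Name = M77 ✓
(Office=Q, EmpID=M79, Salary=342): row 10 → Name = M29 ✓
(Office=Q, EmpID=M79, Salary=335): rows 11, 16 → Name = M47, M47 ✓
Every {Office, EmpID, Salary} value is associated with a single Name value, so {Office, EmpID, Salary} → Name holds.

Yes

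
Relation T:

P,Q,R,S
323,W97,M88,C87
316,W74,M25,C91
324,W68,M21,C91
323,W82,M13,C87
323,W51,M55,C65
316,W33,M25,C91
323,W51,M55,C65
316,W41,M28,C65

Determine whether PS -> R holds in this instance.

No

(P=323, S=C87): 2 rows → R takes values {M88, M13} — violation
(P=316, S=C91): 2 rows → R = M25, M25 ✓
(P=324, S=C91): 1 row → R = M21 ✓
(P=323, S=C65): 2 rows → R = M55, M55 ✓
(P=316, S=C65): 1 row → R = M28 ✓
Two rows agree on PS but differ on R, so PS -> R does not hold.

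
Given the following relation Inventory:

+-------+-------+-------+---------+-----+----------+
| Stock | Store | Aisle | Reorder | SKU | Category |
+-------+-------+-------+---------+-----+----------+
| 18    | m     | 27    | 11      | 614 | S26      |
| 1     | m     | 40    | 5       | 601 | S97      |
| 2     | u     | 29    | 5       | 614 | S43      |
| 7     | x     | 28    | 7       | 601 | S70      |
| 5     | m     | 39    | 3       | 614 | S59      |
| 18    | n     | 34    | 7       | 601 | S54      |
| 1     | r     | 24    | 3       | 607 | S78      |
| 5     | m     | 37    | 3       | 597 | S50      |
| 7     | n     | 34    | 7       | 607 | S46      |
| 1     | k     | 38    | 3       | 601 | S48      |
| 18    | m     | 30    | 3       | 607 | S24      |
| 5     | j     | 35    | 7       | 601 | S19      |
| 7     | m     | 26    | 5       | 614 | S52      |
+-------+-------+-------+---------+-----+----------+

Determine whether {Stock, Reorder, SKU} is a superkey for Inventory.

All 13 rows have distinct {Stock, Reorder, SKU} values, so {Stock, Reorder, SKU} → (all attributes) holds and {Stock, Reorder, SKU} is a superkey.

Yes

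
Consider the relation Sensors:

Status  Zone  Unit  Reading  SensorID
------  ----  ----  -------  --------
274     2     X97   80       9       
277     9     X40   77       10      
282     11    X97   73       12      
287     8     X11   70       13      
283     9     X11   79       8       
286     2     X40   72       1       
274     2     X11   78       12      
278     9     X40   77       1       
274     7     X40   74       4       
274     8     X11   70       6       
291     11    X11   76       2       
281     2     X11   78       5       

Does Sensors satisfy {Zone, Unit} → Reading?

(Zone=2, Unit=X97): 1 row → Reading = 80 ✓
(Zone=9, Unit=X40): 2 rows → Reading = 77, 77 ✓
(Zone=11, Unit=X97): 1 row → Reading = 73 ✓
(Zone=8, Unit=X11): 2 rows → Reading = 70, 70 ✓
(Zone=9, Unit=X11): 1 row → Reading = 79 ✓
(Zone=2, Unit=X40): 1 row → Reading = 72 ✓
(Zone=2, Unit=X11): 2 rows → Reading = 78, 78 ✓
(Zone=7, Unit=X40): 1 row → Reading = 74 ✓
(Zone=11, Unit=X11): 1 row → Reading = 76 ✓
Every {Zone, Unit} value is associated with a single Reading value, so {Zone, Unit} → Reading holds.

Yes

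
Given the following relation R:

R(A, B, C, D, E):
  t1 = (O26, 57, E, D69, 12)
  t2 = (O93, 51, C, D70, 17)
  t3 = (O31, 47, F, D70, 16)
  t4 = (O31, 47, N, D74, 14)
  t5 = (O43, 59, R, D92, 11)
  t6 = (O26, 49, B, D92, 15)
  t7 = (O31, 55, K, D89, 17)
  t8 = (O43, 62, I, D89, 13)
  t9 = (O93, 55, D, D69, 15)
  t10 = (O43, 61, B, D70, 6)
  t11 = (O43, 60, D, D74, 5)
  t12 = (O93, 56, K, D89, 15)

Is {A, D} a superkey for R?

Yes

All 12 rows have distinct {A, D} values, so {A, D} → (all attributes) holds and {A, D} is a superkey.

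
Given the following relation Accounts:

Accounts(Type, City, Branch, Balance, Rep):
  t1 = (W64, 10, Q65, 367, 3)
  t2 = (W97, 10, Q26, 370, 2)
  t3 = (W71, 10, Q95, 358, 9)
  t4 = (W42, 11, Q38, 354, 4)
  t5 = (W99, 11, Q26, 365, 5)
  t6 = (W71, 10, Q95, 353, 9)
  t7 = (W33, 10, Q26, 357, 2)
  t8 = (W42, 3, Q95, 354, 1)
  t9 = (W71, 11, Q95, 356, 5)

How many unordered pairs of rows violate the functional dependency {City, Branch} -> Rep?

0

(City=10, Branch=Q26): all 2 rows agree on Rep — 0 pairs.
(City=10, Branch=Q95): all 2 rows agree on Rep — 0 pairs.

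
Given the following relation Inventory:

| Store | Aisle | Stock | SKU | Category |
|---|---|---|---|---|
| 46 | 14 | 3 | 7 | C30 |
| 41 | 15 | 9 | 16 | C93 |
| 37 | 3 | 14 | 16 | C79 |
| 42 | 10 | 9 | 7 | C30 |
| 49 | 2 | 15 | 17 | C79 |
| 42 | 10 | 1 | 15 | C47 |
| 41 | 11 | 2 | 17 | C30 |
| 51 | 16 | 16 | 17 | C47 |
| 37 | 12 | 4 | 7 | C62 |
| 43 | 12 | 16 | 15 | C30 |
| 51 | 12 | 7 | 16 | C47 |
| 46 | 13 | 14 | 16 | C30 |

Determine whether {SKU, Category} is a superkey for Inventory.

No

Two distinct rows share (SKU=7, Category=C30), so {SKU, Category} does not determine every attribute — not a superkey.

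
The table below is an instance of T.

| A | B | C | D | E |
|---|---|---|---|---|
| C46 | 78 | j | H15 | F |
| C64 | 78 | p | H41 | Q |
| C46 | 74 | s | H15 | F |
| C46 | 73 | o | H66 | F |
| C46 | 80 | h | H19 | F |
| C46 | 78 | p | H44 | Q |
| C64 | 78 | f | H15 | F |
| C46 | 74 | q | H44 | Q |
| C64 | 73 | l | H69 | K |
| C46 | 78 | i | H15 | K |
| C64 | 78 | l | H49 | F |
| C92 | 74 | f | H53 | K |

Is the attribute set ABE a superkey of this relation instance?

Two distinct rows share (A=C64, B=78, E=F), so ABE does not determine every attribute — not a superkey.

No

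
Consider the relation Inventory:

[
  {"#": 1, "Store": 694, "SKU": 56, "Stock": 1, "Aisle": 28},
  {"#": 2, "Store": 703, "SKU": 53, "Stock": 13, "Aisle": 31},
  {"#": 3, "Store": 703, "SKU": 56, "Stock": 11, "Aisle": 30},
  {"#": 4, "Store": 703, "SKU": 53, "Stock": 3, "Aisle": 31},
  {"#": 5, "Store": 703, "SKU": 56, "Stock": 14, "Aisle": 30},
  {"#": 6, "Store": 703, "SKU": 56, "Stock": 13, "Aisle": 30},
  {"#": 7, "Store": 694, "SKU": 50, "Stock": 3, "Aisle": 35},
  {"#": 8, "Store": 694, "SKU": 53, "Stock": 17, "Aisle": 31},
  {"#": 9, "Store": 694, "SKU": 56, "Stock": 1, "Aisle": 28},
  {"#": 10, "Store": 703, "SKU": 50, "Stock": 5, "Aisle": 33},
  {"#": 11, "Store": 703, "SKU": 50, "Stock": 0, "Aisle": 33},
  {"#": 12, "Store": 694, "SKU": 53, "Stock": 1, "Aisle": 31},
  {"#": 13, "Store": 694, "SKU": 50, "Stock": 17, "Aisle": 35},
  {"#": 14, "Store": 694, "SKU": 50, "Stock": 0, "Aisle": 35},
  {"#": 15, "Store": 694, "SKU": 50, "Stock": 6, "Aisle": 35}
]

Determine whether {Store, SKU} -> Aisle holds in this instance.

Yes

(Store=694, SKU=56): rows 1, 9 → Aisle = 28, 28 ✓
(Store=703, SKU=53): rows 2, 4 → Aisle = 31, 31 ✓
(Store=703, SKU=56): rows 3, 5, 6 → Aisle = 30, 30, 30 ✓
(Store=694, SKU=50): rows 7, 13, 14, 15 → Aisle = 35, 35, 35, 35 ✓
(Store=694, SKU=53): rows 8, 12 → Aisle = 31, 31 ✓
(Store=703, SKU=50): rows 10, 11 → Aisle = 33, 33 ✓
Every {Store, SKU} value is associated with a single Aisle value, so {Store, SKU} -> Aisle holds.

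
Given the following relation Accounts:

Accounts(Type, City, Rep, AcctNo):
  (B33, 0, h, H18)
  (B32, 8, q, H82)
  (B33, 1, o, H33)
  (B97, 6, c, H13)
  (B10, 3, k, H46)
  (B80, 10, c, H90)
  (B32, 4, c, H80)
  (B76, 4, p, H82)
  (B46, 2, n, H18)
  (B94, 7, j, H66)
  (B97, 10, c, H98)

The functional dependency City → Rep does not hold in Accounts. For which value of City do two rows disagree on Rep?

City=0: 1 row → Rep = h ✓
City=8: 1 row → Rep = q ✓
City=1: 1 row → Rep = o ✓
City=6: 1 row → Rep = c ✓
City=3: 1 row → Rep = k ✓
City=10: 2 rows → Rep = c, c ✓
City=4: 2 rows → Rep takes values {c, p} — violation
City=2: 1 row → Rep = n ✓
City=7: 1 row → Rep = j ✓
The only City value with inconsistent Rep is City=4.

4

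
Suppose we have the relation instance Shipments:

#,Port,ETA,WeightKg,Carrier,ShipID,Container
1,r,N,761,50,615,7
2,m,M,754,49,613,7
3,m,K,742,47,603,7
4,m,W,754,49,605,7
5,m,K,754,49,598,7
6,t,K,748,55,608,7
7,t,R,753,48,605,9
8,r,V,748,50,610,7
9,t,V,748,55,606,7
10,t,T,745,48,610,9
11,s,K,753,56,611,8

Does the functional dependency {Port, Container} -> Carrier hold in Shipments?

(Port=r, Container=7): rows 1, 8 → Carrier = 50, 50 ✓
(Port=m, Container=7): rows 2, 3, 4, 5 → Carrier takes values {49, 47} — violation
(Port=t, Container=7): rows 6, 9 → Carrier = 55, 55 ✓
(Port=t, Container=9): rows 7, 10 → Carrier = 48, 48 ✓
(Port=s, Container=8): row 11 → Carrier = 56 ✓
Two rows agree on {Port, Container} but differ on Carrier, so {Port, Container} -> Carrier does not hold.

No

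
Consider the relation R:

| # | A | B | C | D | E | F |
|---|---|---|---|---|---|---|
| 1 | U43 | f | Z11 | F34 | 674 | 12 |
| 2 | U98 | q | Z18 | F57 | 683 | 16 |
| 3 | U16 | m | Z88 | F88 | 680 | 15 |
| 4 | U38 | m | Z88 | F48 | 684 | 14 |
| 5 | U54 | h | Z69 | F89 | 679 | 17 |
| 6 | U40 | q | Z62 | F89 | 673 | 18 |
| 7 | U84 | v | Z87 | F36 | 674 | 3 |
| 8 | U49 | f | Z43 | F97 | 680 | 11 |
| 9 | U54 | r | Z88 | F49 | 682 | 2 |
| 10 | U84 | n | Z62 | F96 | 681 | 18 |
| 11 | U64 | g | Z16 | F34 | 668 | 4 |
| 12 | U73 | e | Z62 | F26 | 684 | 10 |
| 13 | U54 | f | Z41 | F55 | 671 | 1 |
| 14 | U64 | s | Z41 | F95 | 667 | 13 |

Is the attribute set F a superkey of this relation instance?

Rows 6 and 10 have the same F value F=18 but are distinct tuples, so F does not determine every attribute — not a superkey.

No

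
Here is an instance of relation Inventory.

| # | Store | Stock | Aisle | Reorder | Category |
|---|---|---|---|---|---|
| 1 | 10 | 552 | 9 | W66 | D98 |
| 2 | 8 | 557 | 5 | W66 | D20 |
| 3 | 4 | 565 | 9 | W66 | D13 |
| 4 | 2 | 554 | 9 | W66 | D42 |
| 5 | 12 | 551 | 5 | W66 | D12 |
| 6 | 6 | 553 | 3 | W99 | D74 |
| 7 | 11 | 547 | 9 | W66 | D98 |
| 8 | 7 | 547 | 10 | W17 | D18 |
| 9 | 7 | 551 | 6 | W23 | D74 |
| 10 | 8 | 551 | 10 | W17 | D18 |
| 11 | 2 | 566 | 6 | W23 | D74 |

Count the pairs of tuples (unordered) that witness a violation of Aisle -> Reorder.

0

Aisle=9: all 4 rows agree on Reorder — 0 pairs.
Aisle=5: all 2 rows agree on Reorder — 0 pairs.
Aisle=10: all 2 rows agree on Reorder — 0 pairs.
Aisle=6: all 2 rows agree on Reorder — 0 pairs.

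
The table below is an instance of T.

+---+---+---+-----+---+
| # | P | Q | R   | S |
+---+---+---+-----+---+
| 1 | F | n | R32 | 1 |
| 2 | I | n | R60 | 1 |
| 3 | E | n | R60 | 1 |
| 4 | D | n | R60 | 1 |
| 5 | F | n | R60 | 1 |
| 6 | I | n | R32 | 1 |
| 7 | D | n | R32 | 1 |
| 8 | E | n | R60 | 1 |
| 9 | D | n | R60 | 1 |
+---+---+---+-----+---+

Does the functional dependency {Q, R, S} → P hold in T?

No

(Q=n, R=R32, S=1): rows 1, 6, 7 → P takes values {F, I, D} — violation
(Q=n, R=R60, S=1): rows 2, 3, 4, 5, 8, 9 → P takes values {I, E, D, F} — violation
Two rows agree on {Q, R, S} but differ on P, so {Q, R, S} → P does not hold.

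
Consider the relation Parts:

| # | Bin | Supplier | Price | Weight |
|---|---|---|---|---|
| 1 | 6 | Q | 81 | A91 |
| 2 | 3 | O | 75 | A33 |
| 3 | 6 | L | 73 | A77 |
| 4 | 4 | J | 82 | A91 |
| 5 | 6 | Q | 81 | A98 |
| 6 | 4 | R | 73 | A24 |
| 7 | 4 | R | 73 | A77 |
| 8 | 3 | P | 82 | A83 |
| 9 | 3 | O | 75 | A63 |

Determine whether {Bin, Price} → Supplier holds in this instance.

Yes

(Bin=6, Price=81): rows 1, 5 → Supplier = Q, Q ✓
(Bin=3, Price=75): rows 2, 9 → Supplier = O, O ✓
(Bin=6, Price=73): row 3 → Supplier = L ✓
(Bin=4, Price=82): row 4 → Supplier = J ✓
(Bin=4, Price=73): rows 6, 7 → Supplier = R, R ✓
(Bin=3, Price=82): row 8 → Supplier = P ✓
Every {Bin, Price} value is associated with a single Supplier value, so {Bin, Price} → Supplier holds.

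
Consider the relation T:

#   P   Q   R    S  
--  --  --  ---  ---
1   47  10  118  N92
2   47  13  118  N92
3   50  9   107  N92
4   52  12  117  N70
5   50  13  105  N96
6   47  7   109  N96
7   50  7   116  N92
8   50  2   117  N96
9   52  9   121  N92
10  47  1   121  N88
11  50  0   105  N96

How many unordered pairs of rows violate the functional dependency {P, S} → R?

(P=47, S=N92): all 2 rows agree on R — 0 pairs.
(P=50, S=N92): violating pairs (3,7) — 1 pair.
(P=50, S=N96): violating pairs (5,8), (8,11) — 2 pairs.

3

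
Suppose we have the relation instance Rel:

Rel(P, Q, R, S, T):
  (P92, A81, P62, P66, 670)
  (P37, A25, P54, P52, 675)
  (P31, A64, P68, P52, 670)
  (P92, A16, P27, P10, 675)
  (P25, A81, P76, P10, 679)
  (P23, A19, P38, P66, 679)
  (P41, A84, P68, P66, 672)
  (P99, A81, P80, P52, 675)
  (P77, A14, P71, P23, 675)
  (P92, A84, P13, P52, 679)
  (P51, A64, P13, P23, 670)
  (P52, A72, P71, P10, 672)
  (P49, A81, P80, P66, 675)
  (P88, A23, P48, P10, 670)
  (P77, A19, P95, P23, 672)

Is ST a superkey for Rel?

Two distinct rows share (S=P52, T=675), so ST does not determine every attribute — not a superkey.

No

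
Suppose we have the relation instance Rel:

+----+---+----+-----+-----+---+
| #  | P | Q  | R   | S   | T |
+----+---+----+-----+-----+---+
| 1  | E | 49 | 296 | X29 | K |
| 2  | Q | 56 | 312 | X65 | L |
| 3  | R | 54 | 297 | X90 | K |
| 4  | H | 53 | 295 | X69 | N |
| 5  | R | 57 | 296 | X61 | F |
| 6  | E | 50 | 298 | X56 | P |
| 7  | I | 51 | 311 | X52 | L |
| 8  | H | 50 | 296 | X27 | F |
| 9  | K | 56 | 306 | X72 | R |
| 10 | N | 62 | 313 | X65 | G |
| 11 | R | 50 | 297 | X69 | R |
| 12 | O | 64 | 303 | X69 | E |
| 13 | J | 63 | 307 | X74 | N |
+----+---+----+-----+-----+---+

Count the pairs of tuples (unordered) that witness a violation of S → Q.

4

S=X65: violating pairs (2,10) — 1 pair.
S=X69: violating pairs (4,11), (4,12), (11,12) — 3 pairs.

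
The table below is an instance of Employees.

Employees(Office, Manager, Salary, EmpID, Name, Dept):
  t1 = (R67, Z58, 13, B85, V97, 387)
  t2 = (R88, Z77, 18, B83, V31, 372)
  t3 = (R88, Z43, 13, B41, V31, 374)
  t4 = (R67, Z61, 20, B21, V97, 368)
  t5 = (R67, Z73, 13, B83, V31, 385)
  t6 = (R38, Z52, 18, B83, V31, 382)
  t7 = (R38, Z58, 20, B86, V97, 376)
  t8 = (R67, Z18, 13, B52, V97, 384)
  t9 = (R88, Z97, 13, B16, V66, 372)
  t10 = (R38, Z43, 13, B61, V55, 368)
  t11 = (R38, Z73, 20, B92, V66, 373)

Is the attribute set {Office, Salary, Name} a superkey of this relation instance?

Rows 1 and 8 have the same {Office, Salary, Name} value (Office=R67, Salary=13, Name=V97) but are distinct tuples, so {Office, Salary, Name} does not determine every attribute — not a superkey.

No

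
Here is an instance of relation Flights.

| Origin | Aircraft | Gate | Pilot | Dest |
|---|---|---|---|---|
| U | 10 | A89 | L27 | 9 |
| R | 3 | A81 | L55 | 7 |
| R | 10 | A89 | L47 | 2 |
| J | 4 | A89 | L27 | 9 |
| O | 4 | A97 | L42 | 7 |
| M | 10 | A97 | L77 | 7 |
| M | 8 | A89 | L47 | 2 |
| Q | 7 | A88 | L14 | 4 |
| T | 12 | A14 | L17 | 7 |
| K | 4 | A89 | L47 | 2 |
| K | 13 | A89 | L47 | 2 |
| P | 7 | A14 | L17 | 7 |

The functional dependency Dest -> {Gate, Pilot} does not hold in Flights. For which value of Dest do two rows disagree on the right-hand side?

Dest=9: 2 rows → {Gate,Pilot} = (A89, L27), (A89, L27) ✓
Dest=7: 5 rows → {Gate,Pilot} takes values {(A81, L55), (A97, L42), (A97, L77), (A14, L17)} — violation
Dest=2: 4 rows → {Gate,Pilot} = (A89, L47), (A89, L47), (A89, L47), (A89, L47) ✓
Dest=4: 1 row → {Gate,Pilot} = (A88, L14) ✓
The only Dest value with inconsistent RHS is Dest=7.

7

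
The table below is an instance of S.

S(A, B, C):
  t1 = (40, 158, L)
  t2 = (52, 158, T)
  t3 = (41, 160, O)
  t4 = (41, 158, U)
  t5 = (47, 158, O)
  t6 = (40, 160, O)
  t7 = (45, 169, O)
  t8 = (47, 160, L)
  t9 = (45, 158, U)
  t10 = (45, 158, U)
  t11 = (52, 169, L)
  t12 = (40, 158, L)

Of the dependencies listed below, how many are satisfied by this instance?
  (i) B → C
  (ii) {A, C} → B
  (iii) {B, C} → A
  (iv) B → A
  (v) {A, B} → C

(i) B → C: B=158: rows 1, 2, 4, 5, 9, 10, 12 → C takes values {L, T, U, O} — violation; B=160: rows 3, 6, 8 → C takes values {O, L} — violation; B=169: rows 7, 11 → C takes values {O, L} — violation — fails.
(ii) {A, C} → B: every LHS value maps to a single RHS value — holds.
(iii) {B, C} → A: (B=160, C=O): rows 3, 6 → A takes values {41, 40} — violation; (B=158, C=U): rows 4, 9, 10 → A takes values {41, 45} — violation — fails.
(iv) B → A: B=158: rows 1, 2, 4, 5, 9, 10, 12 → A takes values {40, 52, 41, 47, 45} — violation; B=160: rows 3, 6, 8 → A takes values {41, 40, 47} — violation; B=169: rows 7, 11 → A takes values {45, 52} — violation — fails.
(v) {A, B} → C: every LHS value maps to a single RHS value — holds.
2 of the 5 dependencies hold.

2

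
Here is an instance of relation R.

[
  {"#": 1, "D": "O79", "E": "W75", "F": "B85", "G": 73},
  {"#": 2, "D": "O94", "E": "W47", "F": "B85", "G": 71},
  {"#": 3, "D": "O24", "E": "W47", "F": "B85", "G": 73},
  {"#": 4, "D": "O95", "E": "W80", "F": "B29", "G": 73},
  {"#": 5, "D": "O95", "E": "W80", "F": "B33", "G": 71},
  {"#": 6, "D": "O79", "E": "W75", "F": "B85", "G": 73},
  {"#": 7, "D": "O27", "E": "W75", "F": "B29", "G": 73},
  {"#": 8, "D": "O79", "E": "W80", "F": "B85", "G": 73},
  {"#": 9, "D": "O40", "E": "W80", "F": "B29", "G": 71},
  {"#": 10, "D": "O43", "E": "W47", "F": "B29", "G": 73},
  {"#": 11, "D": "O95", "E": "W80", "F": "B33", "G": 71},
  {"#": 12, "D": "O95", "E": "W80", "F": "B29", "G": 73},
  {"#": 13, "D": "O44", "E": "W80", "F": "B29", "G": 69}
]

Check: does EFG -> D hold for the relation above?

Yes

(E=W75, F=B85, G=73): rows 1, 6 → D = O79, O79 ✓
(E=W47, F=B85, G=71): row 2 → D = O94 ✓
(E=W47, F=B85, G=73): row 3 → D = O24 ✓
(E=W80, F=B29, G=73): rows 4, 12 → D = O95, O95 ✓
(E=W80, F=B33, G=71): rows 5, 11 → D = O95, O95 ✓
(E=W75, F=B29, G=73): row 7 → D = O27 ✓
(E=W80, F=B85, G=73): row 8 → D = O79 ✓
(E=W80, F=B29, G=71): row 9 → D = O40 ✓
(E=W47, F=B29, G=73): row 10 → D = O43 ✓
(E=W80, F=B29, G=69): row 13 → D = O44 ✓
Every EFG value is associated with a single D value, so EFG -> D holds.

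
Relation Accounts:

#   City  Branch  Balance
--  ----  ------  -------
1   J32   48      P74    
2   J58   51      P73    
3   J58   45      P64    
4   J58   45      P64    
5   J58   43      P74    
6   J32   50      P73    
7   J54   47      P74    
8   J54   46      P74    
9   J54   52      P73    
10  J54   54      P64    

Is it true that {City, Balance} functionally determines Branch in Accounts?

No

(City=J32, Balance=P74): row 1 → Branch = 48 ✓
(City=J58, Balance=P73): row 2 → Branch = 51 ✓
(City=J58, Balance=P64): rows 3, 4 → Branch = 45, 45 ✓
(City=J58, Balance=P74): row 5 → Branch = 43 ✓
(City=J32, Balance=P73): row 6 → Branch = 50 ✓
(City=J54, Balance=P74): rows 7, 8 → Branch takes values {47, 46} — violation
(City=J54, Balance=P73): row 9 → Branch = 52 ✓
(City=J54, Balance=P64): row 10 → Branch = 54 ✓
Two rows agree on {City, Balance} but differ on Branch, so {City, Balance} → Branch does not hold.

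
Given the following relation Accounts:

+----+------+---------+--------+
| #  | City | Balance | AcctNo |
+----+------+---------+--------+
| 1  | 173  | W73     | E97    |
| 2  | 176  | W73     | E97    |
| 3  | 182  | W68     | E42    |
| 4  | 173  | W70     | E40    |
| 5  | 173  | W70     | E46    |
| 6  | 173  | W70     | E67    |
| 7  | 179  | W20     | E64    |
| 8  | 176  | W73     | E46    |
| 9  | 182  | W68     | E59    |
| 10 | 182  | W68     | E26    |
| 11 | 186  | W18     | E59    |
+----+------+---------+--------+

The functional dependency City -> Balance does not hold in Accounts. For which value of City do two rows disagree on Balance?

City=173: rows 1, 4, 5, 6 → Balance takes values {W73, W70} — violation
City=176: rows 2, 8 → Balance = W73, W73 ✓
City=182: rows 3, 9, 10 → Balance = W68, W68, W68 ✓
City=179: row 7 → Balance = W20 ✓
City=186: row 11 → Balance = W18 ✓
The only City value with inconsistent Balance is City=173.

173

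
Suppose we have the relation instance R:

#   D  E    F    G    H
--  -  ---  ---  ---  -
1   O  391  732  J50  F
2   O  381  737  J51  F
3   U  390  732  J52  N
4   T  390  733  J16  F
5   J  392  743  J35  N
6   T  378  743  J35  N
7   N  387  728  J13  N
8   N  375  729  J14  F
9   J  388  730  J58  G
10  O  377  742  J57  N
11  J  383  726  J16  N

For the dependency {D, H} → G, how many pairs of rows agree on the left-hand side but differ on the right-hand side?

(D=O, H=F): violating pairs (1,2) — 1 pair.
(D=J, H=N): violating pairs (5,11) — 1 pair.

2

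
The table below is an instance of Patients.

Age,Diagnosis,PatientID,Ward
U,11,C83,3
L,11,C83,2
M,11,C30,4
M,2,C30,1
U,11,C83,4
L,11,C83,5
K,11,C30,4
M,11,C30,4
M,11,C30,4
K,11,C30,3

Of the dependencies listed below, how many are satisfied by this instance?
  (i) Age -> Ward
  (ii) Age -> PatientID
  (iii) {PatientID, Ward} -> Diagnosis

2

(i) Age -> Ward: Age=U: 2 rows → Ward takes values {3, 4} — violation; Age=L: 2 rows → Ward takes values {2, 5} — violation; Age=M: 4 rows → Ward takes values {4, 1} — violation; Age=K: 2 rows → Ward takes values {4, 3} — violation — fails.
(ii) Age -> PatientID: every LHS value maps to a single RHS value — holds.
(iii) {PatientID, Ward} -> Diagnosis: every LHS value maps to a single RHS value — holds.
2 of the 3 dependencies hold.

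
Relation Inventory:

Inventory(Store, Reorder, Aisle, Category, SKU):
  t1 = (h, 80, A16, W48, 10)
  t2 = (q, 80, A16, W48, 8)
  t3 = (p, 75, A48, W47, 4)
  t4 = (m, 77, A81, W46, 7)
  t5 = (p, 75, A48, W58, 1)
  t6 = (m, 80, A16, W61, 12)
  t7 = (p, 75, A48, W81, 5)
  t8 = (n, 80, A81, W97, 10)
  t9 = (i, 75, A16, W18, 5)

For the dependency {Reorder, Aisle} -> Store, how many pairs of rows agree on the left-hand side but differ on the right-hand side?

3

(Reorder=80, Aisle=A16): violating pairs (1,2), (1,6), (2,6) — 3 pairs.
(Reorder=75, Aisle=A48): all 3 rows agree on Store — 0 pairs.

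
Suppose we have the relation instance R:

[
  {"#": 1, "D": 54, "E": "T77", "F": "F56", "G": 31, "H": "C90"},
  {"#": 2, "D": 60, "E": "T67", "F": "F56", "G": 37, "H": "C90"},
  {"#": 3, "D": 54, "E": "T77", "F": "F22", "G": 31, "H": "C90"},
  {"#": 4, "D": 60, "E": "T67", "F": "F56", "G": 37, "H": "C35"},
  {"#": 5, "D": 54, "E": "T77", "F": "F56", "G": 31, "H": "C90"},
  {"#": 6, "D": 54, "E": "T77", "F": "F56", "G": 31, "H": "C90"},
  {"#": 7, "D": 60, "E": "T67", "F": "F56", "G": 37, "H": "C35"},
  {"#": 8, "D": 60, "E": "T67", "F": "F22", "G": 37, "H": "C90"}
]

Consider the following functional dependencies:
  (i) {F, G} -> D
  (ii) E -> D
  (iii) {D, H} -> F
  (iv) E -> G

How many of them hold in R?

3

(i) {F, G} -> D: every LHS value maps to a single RHS value — holds.
(ii) E -> D: every LHS value maps to a single RHS value — holds.
(iii) {D, H} -> F: (D=54, H=C90): rows 1, 3, 5, 6 → F takes values {F56, F22} — violation; (D=60, H=C90): rows 2, 8 → F takes values {F56, F22} — violation — fails.
(iv) E -> G: every LHS value maps to a single RHS value — holds.
3 of the 4 dependencies hold.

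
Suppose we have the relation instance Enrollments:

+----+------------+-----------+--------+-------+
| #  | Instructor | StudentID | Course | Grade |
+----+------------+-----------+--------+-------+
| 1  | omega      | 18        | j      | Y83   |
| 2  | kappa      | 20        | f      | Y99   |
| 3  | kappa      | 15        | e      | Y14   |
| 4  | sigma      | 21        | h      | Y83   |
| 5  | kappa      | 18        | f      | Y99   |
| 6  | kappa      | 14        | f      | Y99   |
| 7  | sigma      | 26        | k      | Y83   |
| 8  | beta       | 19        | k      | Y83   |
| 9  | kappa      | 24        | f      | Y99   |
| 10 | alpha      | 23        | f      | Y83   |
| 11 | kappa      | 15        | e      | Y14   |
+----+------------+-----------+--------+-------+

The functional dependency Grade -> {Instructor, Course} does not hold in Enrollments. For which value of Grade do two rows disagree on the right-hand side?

Grade=Y83: rows 1, 4, 7, 8, 10 → {Instructor,Course} takes values {(omega, j), (sigma, h), (sigma, k), (beta, k), (alpha, f)} — violation
Grade=Y99: rows 2, 5, 6, 9 → {Instructor,Course} = (kappa, f), (kappa, f), (kappa, f), (kappa, f) ✓
Grade=Y14: rows 3, 11 → {Instructor,Course} = (kappa, e), (kappa, e) ✓
The only Grade value with inconsistent RHS is Grade=Y83.

Y83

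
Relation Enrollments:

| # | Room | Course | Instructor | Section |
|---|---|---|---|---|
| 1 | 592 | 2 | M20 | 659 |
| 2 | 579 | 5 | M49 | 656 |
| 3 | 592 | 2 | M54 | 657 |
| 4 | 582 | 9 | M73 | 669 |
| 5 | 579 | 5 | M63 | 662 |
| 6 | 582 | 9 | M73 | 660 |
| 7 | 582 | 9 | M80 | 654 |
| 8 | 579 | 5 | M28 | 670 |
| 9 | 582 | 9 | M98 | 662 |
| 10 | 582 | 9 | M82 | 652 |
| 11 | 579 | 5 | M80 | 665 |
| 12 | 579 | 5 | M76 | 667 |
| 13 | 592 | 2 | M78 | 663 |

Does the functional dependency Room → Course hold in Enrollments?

Room=592: rows 1, 3, 13 → Course = 2, 2, 2 ✓
Room=579: rows 2, 5, 8, 11, 12 → Course = 5, 5, 5, 5, 5 ✓
Room=582: rows 4, 6, 7, 9, 10 → Course = 9, 9, 9, 9, 9 ✓
Every Room value is associated with a single Course value, so Room → Course holds.

Yes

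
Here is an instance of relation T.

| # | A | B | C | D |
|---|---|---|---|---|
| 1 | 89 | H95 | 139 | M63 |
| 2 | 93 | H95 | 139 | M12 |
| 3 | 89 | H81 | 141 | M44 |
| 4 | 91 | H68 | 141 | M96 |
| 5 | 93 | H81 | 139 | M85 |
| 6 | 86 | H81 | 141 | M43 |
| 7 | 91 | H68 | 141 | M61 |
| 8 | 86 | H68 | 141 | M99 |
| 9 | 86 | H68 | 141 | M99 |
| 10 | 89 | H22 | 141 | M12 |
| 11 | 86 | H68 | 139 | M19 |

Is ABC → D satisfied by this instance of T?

(A=89, B=H95, C=139): row 1 → D = M63 ✓
(A=93, B=H95, C=139): row 2 → D = M12 ✓
(A=89, B=H81, C=141): row 3 → D = M44 ✓
(A=91, B=H68, C=141): rows 4, 7 → D takes values {M96, M61} — violation
(A=93, B=H81, C=139): row 5 → D = M85 ✓
(A=86, B=H81, C=141): row 6 → D = M43 ✓
(A=86, B=H68, C=141): rows 8, 9 → D = M99, M99 ✓
(A=89, B=H22, C=141): row 10 → D = M12 ✓
(A=86, B=H68, C=139): row 11 → D = M19 ✓
Two rows agree on ABC but differ on D, so ABC → D does not hold.

No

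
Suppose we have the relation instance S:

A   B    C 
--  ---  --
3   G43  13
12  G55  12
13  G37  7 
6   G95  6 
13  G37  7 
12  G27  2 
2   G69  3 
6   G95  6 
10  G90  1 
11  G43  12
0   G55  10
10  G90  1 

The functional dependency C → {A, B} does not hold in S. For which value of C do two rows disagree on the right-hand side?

12

C=13: 1 row → {A,B} = (3, G43) ✓
C=12: 2 rows → {A,B} takes values {(12, G55), (11, G43)} — violation
C=7: 2 rows → {A,B} = (13, G37), (13, G37) ✓
C=6: 2 rows → {A,B} = (6, G95), (6, G95) ✓
C=2: 1 row → {A,B} = (12, G27) ✓
C=3: 1 row → {A,B} = (2, G69) ✓
C=1: 2 rows → {A,B} = (10, G90), (10, G90) ✓
C=10: 1 row → {A,B} = (0, G55) ✓
The only C value with inconsistent RHS is C=12.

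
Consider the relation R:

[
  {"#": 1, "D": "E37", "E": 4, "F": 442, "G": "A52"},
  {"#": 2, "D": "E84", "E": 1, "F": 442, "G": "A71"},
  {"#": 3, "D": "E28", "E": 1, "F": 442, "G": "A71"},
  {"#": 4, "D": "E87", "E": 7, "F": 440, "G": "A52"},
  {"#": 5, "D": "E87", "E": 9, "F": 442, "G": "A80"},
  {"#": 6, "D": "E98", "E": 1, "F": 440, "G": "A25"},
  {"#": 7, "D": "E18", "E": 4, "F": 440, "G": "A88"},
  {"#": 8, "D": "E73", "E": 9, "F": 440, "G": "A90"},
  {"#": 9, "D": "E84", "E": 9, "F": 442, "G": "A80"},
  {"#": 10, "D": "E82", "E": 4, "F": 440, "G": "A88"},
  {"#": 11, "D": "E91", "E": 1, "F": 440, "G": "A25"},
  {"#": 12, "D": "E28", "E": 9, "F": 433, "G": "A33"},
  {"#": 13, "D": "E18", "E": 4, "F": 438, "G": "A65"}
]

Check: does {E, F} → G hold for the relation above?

Yes

(E=4, F=442): row 1 → G = A52 ✓
(E=1, F=442): rows 2, 3 → G = A71, A71 ✓
(E=7, F=440): row 4 → G = A52 ✓
(E=9, F=442): rows 5, 9 → G = A80, A80 ✓
(E=1, F=440): rows 6, 11 → G = A25, A25 ✓
(E=4, F=440): rows 7, 10 → G = A88, A88 ✓
(E=9, F=440): row 8 → G = A90 ✓
(E=9, F=433): row 12 → G = A33 ✓
(E=4, F=438): row 13 → G = A65 ✓
Every {E, F} value is associated with a single G value, so {E, F} → G holds.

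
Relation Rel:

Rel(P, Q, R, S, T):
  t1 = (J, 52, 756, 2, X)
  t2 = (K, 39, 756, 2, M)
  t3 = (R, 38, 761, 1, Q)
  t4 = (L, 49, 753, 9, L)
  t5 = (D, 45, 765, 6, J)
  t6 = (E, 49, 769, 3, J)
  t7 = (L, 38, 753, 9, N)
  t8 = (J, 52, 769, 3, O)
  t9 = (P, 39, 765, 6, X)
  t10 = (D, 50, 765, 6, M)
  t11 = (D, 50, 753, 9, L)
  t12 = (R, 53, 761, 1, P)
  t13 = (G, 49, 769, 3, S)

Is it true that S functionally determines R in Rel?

Yes

S=2: rows 1, 2 → R = 756, 756 ✓
S=1: rows 3, 12 → R = 761, 761 ✓
S=9: rows 4, 7, 11 → R = 753, 753, 753 ✓
S=6: rows 5, 9, 10 → R = 765, 765, 765 ✓
S=3: rows 6, 8, 13 → R = 769, 769, 769 ✓
Every S value is associated with a single R value, so S → R holds.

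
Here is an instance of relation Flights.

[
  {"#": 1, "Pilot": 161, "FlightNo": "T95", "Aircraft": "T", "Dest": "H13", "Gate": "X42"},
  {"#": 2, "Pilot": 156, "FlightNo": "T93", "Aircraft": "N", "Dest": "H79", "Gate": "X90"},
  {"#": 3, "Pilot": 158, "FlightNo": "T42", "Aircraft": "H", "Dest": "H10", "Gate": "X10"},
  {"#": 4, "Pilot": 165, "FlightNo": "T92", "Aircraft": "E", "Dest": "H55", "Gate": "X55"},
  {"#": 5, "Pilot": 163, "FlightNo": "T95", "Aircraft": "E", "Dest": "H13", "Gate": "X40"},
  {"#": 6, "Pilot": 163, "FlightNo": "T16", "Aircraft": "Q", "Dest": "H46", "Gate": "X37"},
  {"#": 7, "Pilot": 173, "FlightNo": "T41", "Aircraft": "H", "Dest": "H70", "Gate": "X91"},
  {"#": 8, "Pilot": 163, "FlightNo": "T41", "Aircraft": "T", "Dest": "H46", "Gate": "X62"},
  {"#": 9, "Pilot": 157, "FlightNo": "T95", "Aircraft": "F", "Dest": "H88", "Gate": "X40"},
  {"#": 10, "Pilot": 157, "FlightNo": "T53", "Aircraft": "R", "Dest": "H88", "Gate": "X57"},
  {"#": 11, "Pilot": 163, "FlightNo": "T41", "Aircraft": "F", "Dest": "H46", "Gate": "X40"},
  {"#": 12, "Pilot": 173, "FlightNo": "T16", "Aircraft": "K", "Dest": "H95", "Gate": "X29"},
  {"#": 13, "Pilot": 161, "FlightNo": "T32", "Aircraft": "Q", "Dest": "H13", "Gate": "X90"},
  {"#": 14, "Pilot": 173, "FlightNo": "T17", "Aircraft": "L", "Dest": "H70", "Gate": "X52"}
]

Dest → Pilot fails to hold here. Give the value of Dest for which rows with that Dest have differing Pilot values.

H13

Dest=H13: rows 1, 5, 13 → Pilot takes values {161, 163} — violation
Dest=H79: row 2 → Pilot = 156 ✓
Dest=H10: row 3 → Pilot = 158 ✓
Dest=H55: row 4 → Pilot = 165 ✓
Dest=H46: rows 6, 8, 11 → Pilot = 163, 163, 163 ✓
Dest=H70: rows 7, 14 → Pilot = 173, 173 ✓
Dest=H88: rows 9, 10 → Pilot = 157, 157 ✓
Dest=H95: row 12 → Pilot = 173 ✓
The only Dest value with inconsistent Pilot is Dest=H13.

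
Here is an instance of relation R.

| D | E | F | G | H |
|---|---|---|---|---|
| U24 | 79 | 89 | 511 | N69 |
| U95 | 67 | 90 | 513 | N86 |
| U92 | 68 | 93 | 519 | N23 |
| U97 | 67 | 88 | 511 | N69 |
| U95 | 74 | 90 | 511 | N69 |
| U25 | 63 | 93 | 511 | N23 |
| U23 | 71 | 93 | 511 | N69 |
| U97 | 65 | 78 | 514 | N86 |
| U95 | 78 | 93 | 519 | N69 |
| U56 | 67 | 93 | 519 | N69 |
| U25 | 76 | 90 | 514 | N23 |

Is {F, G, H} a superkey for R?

Two distinct rows share (F=93, G=519, H=N69), so {F, G, H} does not determine every attribute — not a superkey.

No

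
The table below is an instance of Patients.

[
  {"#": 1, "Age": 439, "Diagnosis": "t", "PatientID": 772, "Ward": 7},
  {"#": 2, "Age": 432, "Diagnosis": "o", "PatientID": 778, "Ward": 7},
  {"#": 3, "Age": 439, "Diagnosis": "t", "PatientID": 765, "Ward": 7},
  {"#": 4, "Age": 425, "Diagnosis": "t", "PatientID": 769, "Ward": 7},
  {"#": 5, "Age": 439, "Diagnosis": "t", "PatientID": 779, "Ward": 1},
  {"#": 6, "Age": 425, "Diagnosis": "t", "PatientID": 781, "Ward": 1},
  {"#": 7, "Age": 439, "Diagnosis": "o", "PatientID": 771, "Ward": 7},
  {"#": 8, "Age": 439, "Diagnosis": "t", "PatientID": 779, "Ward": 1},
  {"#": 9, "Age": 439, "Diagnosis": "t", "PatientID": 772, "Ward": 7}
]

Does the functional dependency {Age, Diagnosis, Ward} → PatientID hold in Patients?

(Age=439, Diagnosis=t, Ward=7): rows 1, 3, 9 → PatientID takes values {772, 765} — violation
(Age=432, Diagnosis=o, Ward=7): row 2 → PatientID = 778 ✓
(Age=425, Diagnosis=t, Ward=7): row 4 → PatientID = 769 ✓
(Age=439, Diagnosis=t, Ward=1): rows 5, 8 → PatientID = 779, 779 ✓
(Age=425, Diagnosis=t, Ward=1): row 6 → PatientID = 781 ✓
(Age=439, Diagnosis=o, Ward=7): row 7 → PatientID = 771 ✓
Two rows agree on {Age, Diagnosis, Ward} but differ on PatientID, so {Age, Diagnosis, Ward} → PatientID does not hold.

No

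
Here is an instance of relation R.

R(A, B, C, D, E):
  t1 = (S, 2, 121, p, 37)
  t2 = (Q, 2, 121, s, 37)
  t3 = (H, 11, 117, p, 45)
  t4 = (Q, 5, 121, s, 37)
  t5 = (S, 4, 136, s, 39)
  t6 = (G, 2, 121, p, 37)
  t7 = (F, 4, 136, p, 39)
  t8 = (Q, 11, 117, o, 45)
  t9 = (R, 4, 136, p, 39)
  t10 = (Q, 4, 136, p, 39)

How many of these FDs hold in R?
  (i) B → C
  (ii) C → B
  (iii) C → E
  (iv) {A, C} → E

3

(i) B → C: every LHS value maps to a single RHS value — holds.
(ii) C → B: C=121: rows 1, 2, 4, 6 → B takes values {2, 5} — violation — fails.
(iii) C → E: every LHS value maps to a single RHS value — holds.
(iv) {A, C} → E: every LHS value maps to a single RHS value — holds.
3 of the 4 dependencies hold.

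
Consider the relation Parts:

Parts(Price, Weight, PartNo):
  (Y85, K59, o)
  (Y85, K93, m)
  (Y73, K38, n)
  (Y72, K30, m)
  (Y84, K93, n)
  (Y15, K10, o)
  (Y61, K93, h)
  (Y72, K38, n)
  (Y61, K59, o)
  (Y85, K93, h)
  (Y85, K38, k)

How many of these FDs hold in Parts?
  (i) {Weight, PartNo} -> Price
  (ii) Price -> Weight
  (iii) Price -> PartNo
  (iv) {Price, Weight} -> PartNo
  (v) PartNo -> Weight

(i) {Weight, PartNo} -> Price: (Weight=K59, PartNo=o): 2 rows → Price takes values {Y85, Y61} — violation; (Weight=K38, PartNo=n): 2 rows → Price takes values {Y73, Y72} — violation; (Weight=K93, PartNo=h): 2 rows → Price takes values {Y61, Y85} — violation — fails.
(ii) Price -> Weight: Price=Y85: 4 rows → Weight takes values {K59, K93, K38} — violation; Price=Y72: 2 rows → Weight takes values {K30, K38} — violation; Price=Y61: 2 rows → Weight takes values {K93, K59} — violation — fails.
(iii) Price -> PartNo: Price=Y85: 4 rows → PartNo takes values {o, m, h, k} — violation; Price=Y72: 2 rows → PartNo takes values {m, n} — violation; Price=Y61: 2 rows → PartNo takes values {h, o} — violation — fails.
(iv) {Price, Weight} -> PartNo: (Price=Y85, Weight=K93): 2 rows → PartNo takes values {m, h} — violation — fails.
(v) PartNo -> Weight: PartNo=o: 3 rows → Weight takes values {K59, K10} — violation; PartNo=m: 2 rows → Weight takes values {K93, K30} — violation; PartNo=n: 3 rows → Weight takes values {K38, K93} — violation — fails.
None of the 5 dependencies hold.

0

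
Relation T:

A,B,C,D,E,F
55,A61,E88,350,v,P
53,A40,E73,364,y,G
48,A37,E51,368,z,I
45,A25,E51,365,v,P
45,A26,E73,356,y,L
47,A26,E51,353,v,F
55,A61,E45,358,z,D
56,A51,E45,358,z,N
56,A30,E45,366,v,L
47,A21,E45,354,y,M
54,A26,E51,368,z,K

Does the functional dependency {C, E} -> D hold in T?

No

(C=E88, E=v): 1 row → D = 350 ✓
(C=E73, E=y): 2 rows → D takes values {364, 356} — violation
(C=E51, E=z): 2 rows → D = 368, 368 ✓
(C=E51, E=v): 2 rows → D takes values {365, 353} — violation
(C=E45, E=z): 2 rows → D = 358, 358 ✓
(C=E45, E=v): 1 row → D = 366 ✓
(C=E45, E=y): 1 row → D = 354 ✓
Two rows agree on {C, E} but differ on D, so {C, E} -> D does not hold.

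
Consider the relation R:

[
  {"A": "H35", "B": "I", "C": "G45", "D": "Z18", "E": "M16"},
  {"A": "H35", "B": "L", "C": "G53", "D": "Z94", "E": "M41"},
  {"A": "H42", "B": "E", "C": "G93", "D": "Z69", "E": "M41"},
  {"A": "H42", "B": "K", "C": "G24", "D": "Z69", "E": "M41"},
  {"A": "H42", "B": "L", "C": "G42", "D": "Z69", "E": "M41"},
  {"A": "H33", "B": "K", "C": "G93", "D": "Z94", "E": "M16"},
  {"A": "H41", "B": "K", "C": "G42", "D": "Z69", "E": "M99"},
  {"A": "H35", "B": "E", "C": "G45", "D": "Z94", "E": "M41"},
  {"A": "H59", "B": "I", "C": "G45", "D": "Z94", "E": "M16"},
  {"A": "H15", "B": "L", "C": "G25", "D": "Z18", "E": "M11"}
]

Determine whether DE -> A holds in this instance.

No

(D=Z18, E=M16): 1 row → A = H35 ✓
(D=Z94, E=M41): 2 rows → A = H35, H35 ✓
(D=Z69, E=M41): 3 rows → A = H42, H42, H42 ✓
(D=Z94, E=M16): 2 rows → A takes values {H33, H59} — violation
(D=Z69, E=M99): 1 row → A = H41 ✓
(D=Z18, E=M11): 1 row → A = H15 ✓
Two rows agree on DE but differ on A, so DE -> A does not hold.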